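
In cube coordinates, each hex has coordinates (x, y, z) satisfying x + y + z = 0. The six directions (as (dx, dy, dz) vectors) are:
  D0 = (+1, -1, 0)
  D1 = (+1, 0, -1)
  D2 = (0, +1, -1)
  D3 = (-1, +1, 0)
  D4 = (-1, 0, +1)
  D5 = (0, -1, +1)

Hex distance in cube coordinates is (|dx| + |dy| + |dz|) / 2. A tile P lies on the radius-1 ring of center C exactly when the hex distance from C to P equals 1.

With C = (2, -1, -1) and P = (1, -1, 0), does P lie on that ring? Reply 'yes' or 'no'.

|px - cx| = |1 - 2| = 1
|py - cy| = |-1 - (-1)| = 0
|pz - cz| = |0 - (-1)| = 1
distance = (1+0+1)/2 = 2/2 = 1
radius = 1; distance == radius -> yes

Answer: yes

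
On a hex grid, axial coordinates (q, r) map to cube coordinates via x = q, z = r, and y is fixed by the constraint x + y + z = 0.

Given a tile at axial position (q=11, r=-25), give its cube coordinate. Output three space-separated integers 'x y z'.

Answer: 11 14 -25

Derivation:
x = q = 11
z = r = -25
y = -x - z = -(11) - (-25) = 14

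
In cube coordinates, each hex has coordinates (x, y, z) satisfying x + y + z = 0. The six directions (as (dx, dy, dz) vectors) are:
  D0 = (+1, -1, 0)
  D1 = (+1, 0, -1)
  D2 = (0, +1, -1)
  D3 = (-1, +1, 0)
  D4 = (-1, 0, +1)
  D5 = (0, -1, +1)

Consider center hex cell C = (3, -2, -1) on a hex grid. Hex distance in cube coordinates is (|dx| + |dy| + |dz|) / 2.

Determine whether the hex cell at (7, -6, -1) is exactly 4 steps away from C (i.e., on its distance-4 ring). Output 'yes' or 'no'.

|px - cx| = |7 - 3| = 4
|py - cy| = |-6 - (-2)| = 4
|pz - cz| = |-1 - (-1)| = 0
distance = (4+4+0)/2 = 8/2 = 4
radius = 4; distance == radius -> yes

Answer: yes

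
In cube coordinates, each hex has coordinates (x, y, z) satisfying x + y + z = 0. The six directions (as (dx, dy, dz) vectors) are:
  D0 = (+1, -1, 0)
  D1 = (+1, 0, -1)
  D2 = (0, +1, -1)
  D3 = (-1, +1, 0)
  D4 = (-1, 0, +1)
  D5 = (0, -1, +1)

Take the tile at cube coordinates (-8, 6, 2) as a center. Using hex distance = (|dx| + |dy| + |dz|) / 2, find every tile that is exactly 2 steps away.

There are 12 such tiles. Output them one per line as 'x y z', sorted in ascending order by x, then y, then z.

Answer: -10 6 4
-10 7 3
-10 8 2
-9 5 4
-9 8 1
-8 4 4
-8 8 0
-7 4 3
-7 7 0
-6 4 2
-6 5 1
-6 6 0

Derivation:
Walk ring at distance 2 from (-8, 6, 2):
Start at center + D4*2 = (-10, 6, 4)
  hex 0: (-10, 6, 4)
  hex 1: (-9, 5, 4)
  hex 2: (-8, 4, 4)
  hex 3: (-7, 4, 3)
  hex 4: (-6, 4, 2)
  hex 5: (-6, 5, 1)
  hex 6: (-6, 6, 0)
  hex 7: (-7, 7, 0)
  hex 8: (-8, 8, 0)
  hex 9: (-9, 8, 1)
  hex 10: (-10, 8, 2)
  hex 11: (-10, 7, 3)
Sorted: 12 hexes.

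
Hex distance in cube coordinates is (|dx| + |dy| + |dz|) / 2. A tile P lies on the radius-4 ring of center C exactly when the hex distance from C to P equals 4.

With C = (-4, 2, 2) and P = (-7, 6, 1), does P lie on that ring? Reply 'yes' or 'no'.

|px - cx| = |-7 - (-4)| = 3
|py - cy| = |6 - 2| = 4
|pz - cz| = |1 - 2| = 1
distance = (3+4+1)/2 = 8/2 = 4
radius = 4; distance == radius -> yes

Answer: yes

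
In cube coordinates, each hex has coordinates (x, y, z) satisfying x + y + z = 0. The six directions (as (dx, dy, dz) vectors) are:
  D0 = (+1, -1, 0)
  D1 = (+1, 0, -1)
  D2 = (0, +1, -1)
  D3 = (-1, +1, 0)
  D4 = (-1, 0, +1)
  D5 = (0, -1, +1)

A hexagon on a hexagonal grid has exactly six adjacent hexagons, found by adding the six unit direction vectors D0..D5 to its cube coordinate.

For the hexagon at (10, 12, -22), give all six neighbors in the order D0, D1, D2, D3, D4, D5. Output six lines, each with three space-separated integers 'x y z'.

Answer: 11 11 -22
11 12 -23
10 13 -23
9 13 -22
9 12 -21
10 11 -21

Derivation:
Center: (10, 12, -22). Add each direction:
  D0: (10, 12, -22) + (1, -1, 0) = (11, 11, -22)
  D1: (10, 12, -22) + (1, 0, -1) = (11, 12, -23)
  D2: (10, 12, -22) + (0, 1, -1) = (10, 13, -23)
  D3: (10, 12, -22) + (-1, 1, 0) = (9, 13, -22)
  D4: (10, 12, -22) + (-1, 0, 1) = (9, 12, -21)
  D5: (10, 12, -22) + (0, -1, 1) = (10, 11, -21)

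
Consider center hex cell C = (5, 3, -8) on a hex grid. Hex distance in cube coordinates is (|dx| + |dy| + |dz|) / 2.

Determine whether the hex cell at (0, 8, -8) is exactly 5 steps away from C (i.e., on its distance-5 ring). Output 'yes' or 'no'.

Answer: yes

Derivation:
|px - cx| = |0 - 5| = 5
|py - cy| = |8 - 3| = 5
|pz - cz| = |-8 - (-8)| = 0
distance = (5+5+0)/2 = 10/2 = 5
radius = 5; distance == radius -> yes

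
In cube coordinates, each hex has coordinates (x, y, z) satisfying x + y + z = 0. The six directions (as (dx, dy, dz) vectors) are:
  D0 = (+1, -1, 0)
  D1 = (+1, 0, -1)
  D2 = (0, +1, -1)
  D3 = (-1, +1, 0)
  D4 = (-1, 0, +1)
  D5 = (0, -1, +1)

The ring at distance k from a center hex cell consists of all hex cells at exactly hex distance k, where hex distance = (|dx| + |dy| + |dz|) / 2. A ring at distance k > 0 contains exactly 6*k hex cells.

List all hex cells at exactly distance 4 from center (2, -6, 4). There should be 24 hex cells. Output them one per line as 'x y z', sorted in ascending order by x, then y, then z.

Walk ring at distance 4 from (2, -6, 4):
Start at center + D4*4 = (-2, -6, 8)
  hex 0: (-2, -6, 8)
  hex 1: (-1, -7, 8)
  hex 2: (0, -8, 8)
  hex 3: (1, -9, 8)
  hex 4: (2, -10, 8)
  hex 5: (3, -10, 7)
  hex 6: (4, -10, 6)
  hex 7: (5, -10, 5)
  hex 8: (6, -10, 4)
  hex 9: (6, -9, 3)
  hex 10: (6, -8, 2)
  hex 11: (6, -7, 1)
  hex 12: (6, -6, 0)
  hex 13: (5, -5, 0)
  hex 14: (4, -4, 0)
  hex 15: (3, -3, 0)
  hex 16: (2, -2, 0)
  hex 17: (1, -2, 1)
  hex 18: (0, -2, 2)
  hex 19: (-1, -2, 3)
  hex 20: (-2, -2, 4)
  hex 21: (-2, -3, 5)
  hex 22: (-2, -4, 6)
  hex 23: (-2, -5, 7)
Sorted: 24 hexes.

Answer: -2 -6 8
-2 -5 7
-2 -4 6
-2 -3 5
-2 -2 4
-1 -7 8
-1 -2 3
0 -8 8
0 -2 2
1 -9 8
1 -2 1
2 -10 8
2 -2 0
3 -10 7
3 -3 0
4 -10 6
4 -4 0
5 -10 5
5 -5 0
6 -10 4
6 -9 3
6 -8 2
6 -7 1
6 -6 0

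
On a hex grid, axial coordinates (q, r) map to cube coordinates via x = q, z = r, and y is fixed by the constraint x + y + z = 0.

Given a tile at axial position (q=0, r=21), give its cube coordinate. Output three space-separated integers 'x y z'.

x = q = 0
z = r = 21
y = -x - z = -(0) - (21) = -21

Answer: 0 -21 21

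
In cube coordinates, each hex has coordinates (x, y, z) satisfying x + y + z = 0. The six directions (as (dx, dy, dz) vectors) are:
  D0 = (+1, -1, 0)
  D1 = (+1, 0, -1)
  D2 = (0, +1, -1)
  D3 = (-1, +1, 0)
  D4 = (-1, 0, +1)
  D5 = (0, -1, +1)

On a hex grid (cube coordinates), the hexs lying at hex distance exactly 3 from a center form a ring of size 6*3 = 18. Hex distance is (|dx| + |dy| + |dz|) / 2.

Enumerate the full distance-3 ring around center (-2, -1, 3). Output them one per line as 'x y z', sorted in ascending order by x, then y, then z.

Walk ring at distance 3 from (-2, -1, 3):
Start at center + D4*3 = (-5, -1, 6)
  hex 0: (-5, -1, 6)
  hex 1: (-4, -2, 6)
  hex 2: (-3, -3, 6)
  hex 3: (-2, -4, 6)
  hex 4: (-1, -4, 5)
  hex 5: (0, -4, 4)
  hex 6: (1, -4, 3)
  hex 7: (1, -3, 2)
  hex 8: (1, -2, 1)
  hex 9: (1, -1, 0)
  hex 10: (0, 0, 0)
  hex 11: (-1, 1, 0)
  hex 12: (-2, 2, 0)
  hex 13: (-3, 2, 1)
  hex 14: (-4, 2, 2)
  hex 15: (-5, 2, 3)
  hex 16: (-5, 1, 4)
  hex 17: (-5, 0, 5)
Sorted: 18 hexes.

Answer: -5 -1 6
-5 0 5
-5 1 4
-5 2 3
-4 -2 6
-4 2 2
-3 -3 6
-3 2 1
-2 -4 6
-2 2 0
-1 -4 5
-1 1 0
0 -4 4
0 0 0
1 -4 3
1 -3 2
1 -2 1
1 -1 0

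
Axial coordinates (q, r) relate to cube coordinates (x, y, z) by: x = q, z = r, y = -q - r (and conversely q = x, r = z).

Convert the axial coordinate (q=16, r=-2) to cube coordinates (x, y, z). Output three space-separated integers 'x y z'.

x = q = 16
z = r = -2
y = -x - z = -(16) - (-2) = -14

Answer: 16 -14 -2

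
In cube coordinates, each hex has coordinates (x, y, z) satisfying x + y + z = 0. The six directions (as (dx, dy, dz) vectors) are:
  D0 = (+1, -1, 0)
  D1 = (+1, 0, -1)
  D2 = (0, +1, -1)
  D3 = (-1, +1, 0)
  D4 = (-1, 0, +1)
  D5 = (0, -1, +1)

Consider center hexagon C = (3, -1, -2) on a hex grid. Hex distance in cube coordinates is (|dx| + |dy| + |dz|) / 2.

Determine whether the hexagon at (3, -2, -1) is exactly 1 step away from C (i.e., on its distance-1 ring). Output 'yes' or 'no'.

|px - cx| = |3 - 3| = 0
|py - cy| = |-2 - (-1)| = 1
|pz - cz| = |-1 - (-2)| = 1
distance = (0+1+1)/2 = 2/2 = 1
radius = 1; distance == radius -> yes

Answer: yes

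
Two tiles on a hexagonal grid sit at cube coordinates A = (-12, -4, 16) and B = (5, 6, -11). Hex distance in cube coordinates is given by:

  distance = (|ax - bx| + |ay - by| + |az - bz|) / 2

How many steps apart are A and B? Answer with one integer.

Answer: 27

Derivation:
|ax - bx| = |-12 - 5| = 17
|ay - by| = |-4 - 6| = 10
|az - bz| = |16 - (-11)| = 27
distance = (17 + 10 + 27) / 2 = 54 / 2 = 27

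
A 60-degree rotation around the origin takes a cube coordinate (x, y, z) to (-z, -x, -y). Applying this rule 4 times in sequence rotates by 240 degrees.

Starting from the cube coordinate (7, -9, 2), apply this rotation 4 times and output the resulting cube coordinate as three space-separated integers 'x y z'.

Start: (7, -9, 2)
Step 1: (7, -9, 2) -> (-(2), -(7), -(-9)) = (-2, -7, 9)
Step 2: (-2, -7, 9) -> (-(9), -(-2), -(-7)) = (-9, 2, 7)
Step 3: (-9, 2, 7) -> (-(7), -(-9), -(2)) = (-7, 9, -2)
Step 4: (-7, 9, -2) -> (-(-2), -(-7), -(9)) = (2, 7, -9)

Answer: 2 7 -9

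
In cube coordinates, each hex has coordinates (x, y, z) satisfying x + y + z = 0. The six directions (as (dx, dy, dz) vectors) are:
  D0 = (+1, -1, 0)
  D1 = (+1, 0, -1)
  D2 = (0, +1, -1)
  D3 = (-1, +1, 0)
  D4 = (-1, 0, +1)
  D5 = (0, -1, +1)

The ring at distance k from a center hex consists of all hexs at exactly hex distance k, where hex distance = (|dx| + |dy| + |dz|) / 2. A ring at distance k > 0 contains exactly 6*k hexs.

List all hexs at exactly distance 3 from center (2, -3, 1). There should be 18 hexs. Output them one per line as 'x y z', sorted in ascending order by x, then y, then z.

Answer: -1 -3 4
-1 -2 3
-1 -1 2
-1 0 1
0 -4 4
0 0 0
1 -5 4
1 0 -1
2 -6 4
2 0 -2
3 -6 3
3 -1 -2
4 -6 2
4 -2 -2
5 -6 1
5 -5 0
5 -4 -1
5 -3 -2

Derivation:
Walk ring at distance 3 from (2, -3, 1):
Start at center + D4*3 = (-1, -3, 4)
  hex 0: (-1, -3, 4)
  hex 1: (0, -4, 4)
  hex 2: (1, -5, 4)
  hex 3: (2, -6, 4)
  hex 4: (3, -6, 3)
  hex 5: (4, -6, 2)
  hex 6: (5, -6, 1)
  hex 7: (5, -5, 0)
  hex 8: (5, -4, -1)
  hex 9: (5, -3, -2)
  hex 10: (4, -2, -2)
  hex 11: (3, -1, -2)
  hex 12: (2, 0, -2)
  hex 13: (1, 0, -1)
  hex 14: (0, 0, 0)
  hex 15: (-1, 0, 1)
  hex 16: (-1, -1, 2)
  hex 17: (-1, -2, 3)
Sorted: 18 hexes.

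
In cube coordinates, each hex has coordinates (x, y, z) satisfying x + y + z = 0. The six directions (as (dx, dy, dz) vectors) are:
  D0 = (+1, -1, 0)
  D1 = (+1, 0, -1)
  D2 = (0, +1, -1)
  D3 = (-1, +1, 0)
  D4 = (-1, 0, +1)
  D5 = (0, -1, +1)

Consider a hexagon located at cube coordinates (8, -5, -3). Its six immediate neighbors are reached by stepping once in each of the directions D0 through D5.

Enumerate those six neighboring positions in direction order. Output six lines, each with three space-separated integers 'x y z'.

Answer: 9 -6 -3
9 -5 -4
8 -4 -4
7 -4 -3
7 -5 -2
8 -6 -2

Derivation:
Center: (8, -5, -3). Add each direction:
  D0: (8, -5, -3) + (1, -1, 0) = (9, -6, -3)
  D1: (8, -5, -3) + (1, 0, -1) = (9, -5, -4)
  D2: (8, -5, -3) + (0, 1, -1) = (8, -4, -4)
  D3: (8, -5, -3) + (-1, 1, 0) = (7, -4, -3)
  D4: (8, -5, -3) + (-1, 0, 1) = (7, -5, -2)
  D5: (8, -5, -3) + (0, -1, 1) = (8, -6, -2)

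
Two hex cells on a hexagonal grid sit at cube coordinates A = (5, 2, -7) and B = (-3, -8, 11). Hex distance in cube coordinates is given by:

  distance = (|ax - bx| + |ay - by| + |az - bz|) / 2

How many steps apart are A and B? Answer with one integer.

|ax - bx| = |5 - (-3)| = 8
|ay - by| = |2 - (-8)| = 10
|az - bz| = |-7 - 11| = 18
distance = (8 + 10 + 18) / 2 = 36 / 2 = 18

Answer: 18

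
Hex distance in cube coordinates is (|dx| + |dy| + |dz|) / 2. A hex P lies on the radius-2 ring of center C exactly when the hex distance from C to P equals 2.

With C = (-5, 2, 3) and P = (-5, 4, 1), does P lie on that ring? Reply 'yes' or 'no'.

Answer: yes

Derivation:
|px - cx| = |-5 - (-5)| = 0
|py - cy| = |4 - 2| = 2
|pz - cz| = |1 - 3| = 2
distance = (0+2+2)/2 = 4/2 = 2
radius = 2; distance == radius -> yes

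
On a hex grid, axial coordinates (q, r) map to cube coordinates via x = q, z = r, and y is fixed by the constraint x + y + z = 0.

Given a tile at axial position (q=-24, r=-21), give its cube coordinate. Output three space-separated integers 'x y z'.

Answer: -24 45 -21

Derivation:
x = q = -24
z = r = -21
y = -x - z = -(-24) - (-21) = 45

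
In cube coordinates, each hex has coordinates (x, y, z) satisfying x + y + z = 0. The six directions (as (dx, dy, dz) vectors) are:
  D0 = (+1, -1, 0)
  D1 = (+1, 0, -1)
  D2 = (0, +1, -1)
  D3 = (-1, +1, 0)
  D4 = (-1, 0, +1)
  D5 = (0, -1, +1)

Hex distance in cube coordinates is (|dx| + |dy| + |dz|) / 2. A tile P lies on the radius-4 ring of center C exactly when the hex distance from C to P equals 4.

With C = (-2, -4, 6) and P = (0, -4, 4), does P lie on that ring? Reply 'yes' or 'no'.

|px - cx| = |0 - (-2)| = 2
|py - cy| = |-4 - (-4)| = 0
|pz - cz| = |4 - 6| = 2
distance = (2+0+2)/2 = 4/2 = 2
radius = 4; distance != radius -> no

Answer: no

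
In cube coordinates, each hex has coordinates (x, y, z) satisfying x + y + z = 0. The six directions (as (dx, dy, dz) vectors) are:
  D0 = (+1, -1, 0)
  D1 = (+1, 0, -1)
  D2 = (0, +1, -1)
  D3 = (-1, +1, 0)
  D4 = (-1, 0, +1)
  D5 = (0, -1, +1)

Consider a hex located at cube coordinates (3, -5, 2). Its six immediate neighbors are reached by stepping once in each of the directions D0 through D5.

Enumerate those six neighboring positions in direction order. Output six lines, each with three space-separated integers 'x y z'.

Center: (3, -5, 2). Add each direction:
  D0: (3, -5, 2) + (1, -1, 0) = (4, -6, 2)
  D1: (3, -5, 2) + (1, 0, -1) = (4, -5, 1)
  D2: (3, -5, 2) + (0, 1, -1) = (3, -4, 1)
  D3: (3, -5, 2) + (-1, 1, 0) = (2, -4, 2)
  D4: (3, -5, 2) + (-1, 0, 1) = (2, -5, 3)
  D5: (3, -5, 2) + (0, -1, 1) = (3, -6, 3)

Answer: 4 -6 2
4 -5 1
3 -4 1
2 -4 2
2 -5 3
3 -6 3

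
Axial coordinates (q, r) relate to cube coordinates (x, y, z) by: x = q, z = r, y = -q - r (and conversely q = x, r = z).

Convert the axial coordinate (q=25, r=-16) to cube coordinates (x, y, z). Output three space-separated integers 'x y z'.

Answer: 25 -9 -16

Derivation:
x = q = 25
z = r = -16
y = -x - z = -(25) - (-16) = -9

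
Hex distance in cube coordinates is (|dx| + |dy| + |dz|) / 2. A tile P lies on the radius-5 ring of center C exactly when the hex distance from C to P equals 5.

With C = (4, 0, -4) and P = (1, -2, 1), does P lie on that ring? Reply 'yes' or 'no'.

|px - cx| = |1 - 4| = 3
|py - cy| = |-2 - 0| = 2
|pz - cz| = |1 - (-4)| = 5
distance = (3+2+5)/2 = 10/2 = 5
radius = 5; distance == radius -> yes

Answer: yes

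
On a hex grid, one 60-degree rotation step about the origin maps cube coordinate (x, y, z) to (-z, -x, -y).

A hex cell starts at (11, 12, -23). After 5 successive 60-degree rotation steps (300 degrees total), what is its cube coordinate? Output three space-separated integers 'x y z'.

Start: (11, 12, -23)
Step 1: (11, 12, -23) -> (-(-23), -(11), -(12)) = (23, -11, -12)
Step 2: (23, -11, -12) -> (-(-12), -(23), -(-11)) = (12, -23, 11)
Step 3: (12, -23, 11) -> (-(11), -(12), -(-23)) = (-11, -12, 23)
Step 4: (-11, -12, 23) -> (-(23), -(-11), -(-12)) = (-23, 11, 12)
Step 5: (-23, 11, 12) -> (-(12), -(-23), -(11)) = (-12, 23, -11)

Answer: -12 23 -11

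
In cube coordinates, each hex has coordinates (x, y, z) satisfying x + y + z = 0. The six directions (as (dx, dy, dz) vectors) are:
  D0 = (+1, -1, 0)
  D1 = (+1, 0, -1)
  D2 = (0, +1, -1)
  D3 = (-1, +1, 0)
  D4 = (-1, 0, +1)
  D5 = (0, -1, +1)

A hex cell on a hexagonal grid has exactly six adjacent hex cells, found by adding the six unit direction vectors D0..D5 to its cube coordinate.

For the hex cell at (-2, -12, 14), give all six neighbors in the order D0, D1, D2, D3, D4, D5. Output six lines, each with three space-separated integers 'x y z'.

Answer: -1 -13 14
-1 -12 13
-2 -11 13
-3 -11 14
-3 -12 15
-2 -13 15

Derivation:
Center: (-2, -12, 14). Add each direction:
  D0: (-2, -12, 14) + (1, -1, 0) = (-1, -13, 14)
  D1: (-2, -12, 14) + (1, 0, -1) = (-1, -12, 13)
  D2: (-2, -12, 14) + (0, 1, -1) = (-2, -11, 13)
  D3: (-2, -12, 14) + (-1, 1, 0) = (-3, -11, 14)
  D4: (-2, -12, 14) + (-1, 0, 1) = (-3, -12, 15)
  D5: (-2, -12, 14) + (0, -1, 1) = (-2, -13, 15)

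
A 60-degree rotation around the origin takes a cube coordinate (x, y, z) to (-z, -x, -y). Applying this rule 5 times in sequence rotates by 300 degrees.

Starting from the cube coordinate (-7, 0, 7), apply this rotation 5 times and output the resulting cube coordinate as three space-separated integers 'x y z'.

Start: (-7, 0, 7)
Step 1: (-7, 0, 7) -> (-(7), -(-7), -(0)) = (-7, 7, 0)
Step 2: (-7, 7, 0) -> (-(0), -(-7), -(7)) = (0, 7, -7)
Step 3: (0, 7, -7) -> (-(-7), -(0), -(7)) = (7, 0, -7)
Step 4: (7, 0, -7) -> (-(-7), -(7), -(0)) = (7, -7, 0)
Step 5: (7, -7, 0) -> (-(0), -(7), -(-7)) = (0, -7, 7)

Answer: 0 -7 7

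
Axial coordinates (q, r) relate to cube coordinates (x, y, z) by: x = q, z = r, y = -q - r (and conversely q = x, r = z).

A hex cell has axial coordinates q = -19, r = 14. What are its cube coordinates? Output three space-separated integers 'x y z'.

x = q = -19
z = r = 14
y = -x - z = -(-19) - (14) = 5

Answer: -19 5 14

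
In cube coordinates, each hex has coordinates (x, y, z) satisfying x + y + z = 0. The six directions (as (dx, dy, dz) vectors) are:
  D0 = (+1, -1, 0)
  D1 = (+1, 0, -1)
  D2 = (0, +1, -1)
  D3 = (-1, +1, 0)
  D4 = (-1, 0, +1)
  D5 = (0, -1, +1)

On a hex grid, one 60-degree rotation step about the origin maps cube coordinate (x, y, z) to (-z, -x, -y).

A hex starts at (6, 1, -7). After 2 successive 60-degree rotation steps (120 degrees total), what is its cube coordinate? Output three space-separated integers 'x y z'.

Answer: 1 -7 6

Derivation:
Start: (6, 1, -7)
Step 1: (6, 1, -7) -> (-(-7), -(6), -(1)) = (7, -6, -1)
Step 2: (7, -6, -1) -> (-(-1), -(7), -(-6)) = (1, -7, 6)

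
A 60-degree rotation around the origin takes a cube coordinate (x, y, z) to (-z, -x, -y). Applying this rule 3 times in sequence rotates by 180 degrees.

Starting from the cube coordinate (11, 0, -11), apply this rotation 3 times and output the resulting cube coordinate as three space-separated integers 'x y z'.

Start: (11, 0, -11)
Step 1: (11, 0, -11) -> (-(-11), -(11), -(0)) = (11, -11, 0)
Step 2: (11, -11, 0) -> (-(0), -(11), -(-11)) = (0, -11, 11)
Step 3: (0, -11, 11) -> (-(11), -(0), -(-11)) = (-11, 0, 11)

Answer: -11 0 11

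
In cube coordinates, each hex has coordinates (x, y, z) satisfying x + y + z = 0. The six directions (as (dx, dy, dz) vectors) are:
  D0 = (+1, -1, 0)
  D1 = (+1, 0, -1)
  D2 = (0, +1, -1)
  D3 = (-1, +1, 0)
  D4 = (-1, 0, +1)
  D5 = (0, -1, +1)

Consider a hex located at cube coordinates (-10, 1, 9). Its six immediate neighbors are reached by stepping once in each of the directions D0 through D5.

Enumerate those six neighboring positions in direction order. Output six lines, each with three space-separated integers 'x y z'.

Center: (-10, 1, 9). Add each direction:
  D0: (-10, 1, 9) + (1, -1, 0) = (-9, 0, 9)
  D1: (-10, 1, 9) + (1, 0, -1) = (-9, 1, 8)
  D2: (-10, 1, 9) + (0, 1, -1) = (-10, 2, 8)
  D3: (-10, 1, 9) + (-1, 1, 0) = (-11, 2, 9)
  D4: (-10, 1, 9) + (-1, 0, 1) = (-11, 1, 10)
  D5: (-10, 1, 9) + (0, -1, 1) = (-10, 0, 10)

Answer: -9 0 9
-9 1 8
-10 2 8
-11 2 9
-11 1 10
-10 0 10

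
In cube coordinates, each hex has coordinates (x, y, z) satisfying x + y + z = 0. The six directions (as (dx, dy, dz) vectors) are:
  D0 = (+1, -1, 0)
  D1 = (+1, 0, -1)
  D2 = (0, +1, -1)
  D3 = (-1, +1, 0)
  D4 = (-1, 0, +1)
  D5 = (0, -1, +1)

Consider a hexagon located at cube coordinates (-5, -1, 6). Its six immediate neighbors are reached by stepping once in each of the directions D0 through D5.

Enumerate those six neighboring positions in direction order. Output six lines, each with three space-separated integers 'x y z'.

Center: (-5, -1, 6). Add each direction:
  D0: (-5, -1, 6) + (1, -1, 0) = (-4, -2, 6)
  D1: (-5, -1, 6) + (1, 0, -1) = (-4, -1, 5)
  D2: (-5, -1, 6) + (0, 1, -1) = (-5, 0, 5)
  D3: (-5, -1, 6) + (-1, 1, 0) = (-6, 0, 6)
  D4: (-5, -1, 6) + (-1, 0, 1) = (-6, -1, 7)
  D5: (-5, -1, 6) + (0, -1, 1) = (-5, -2, 7)

Answer: -4 -2 6
-4 -1 5
-5 0 5
-6 0 6
-6 -1 7
-5 -2 7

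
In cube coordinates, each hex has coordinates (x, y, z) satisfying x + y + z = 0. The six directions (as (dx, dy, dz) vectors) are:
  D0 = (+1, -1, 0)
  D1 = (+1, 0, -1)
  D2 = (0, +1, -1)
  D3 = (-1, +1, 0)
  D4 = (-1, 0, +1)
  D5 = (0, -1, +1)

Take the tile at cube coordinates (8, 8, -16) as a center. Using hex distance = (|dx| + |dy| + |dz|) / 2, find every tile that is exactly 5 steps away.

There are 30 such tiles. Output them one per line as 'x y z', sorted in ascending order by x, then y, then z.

Answer: 3 8 -11
3 9 -12
3 10 -13
3 11 -14
3 12 -15
3 13 -16
4 7 -11
4 13 -17
5 6 -11
5 13 -18
6 5 -11
6 13 -19
7 4 -11
7 13 -20
8 3 -11
8 13 -21
9 3 -12
9 12 -21
10 3 -13
10 11 -21
11 3 -14
11 10 -21
12 3 -15
12 9 -21
13 3 -16
13 4 -17
13 5 -18
13 6 -19
13 7 -20
13 8 -21

Derivation:
Walk ring at distance 5 from (8, 8, -16):
Start at center + D4*5 = (3, 8, -11)
  hex 0: (3, 8, -11)
  hex 1: (4, 7, -11)
  hex 2: (5, 6, -11)
  hex 3: (6, 5, -11)
  hex 4: (7, 4, -11)
  hex 5: (8, 3, -11)
  hex 6: (9, 3, -12)
  hex 7: (10, 3, -13)
  hex 8: (11, 3, -14)
  hex 9: (12, 3, -15)
  hex 10: (13, 3, -16)
  hex 11: (13, 4, -17)
  hex 12: (13, 5, -18)
  hex 13: (13, 6, -19)
  hex 14: (13, 7, -20)
  hex 15: (13, 8, -21)
  hex 16: (12, 9, -21)
  hex 17: (11, 10, -21)
  hex 18: (10, 11, -21)
  hex 19: (9, 12, -21)
  hex 20: (8, 13, -21)
  hex 21: (7, 13, -20)
  hex 22: (6, 13, -19)
  hex 23: (5, 13, -18)
  hex 24: (4, 13, -17)
  hex 25: (3, 13, -16)
  hex 26: (3, 12, -15)
  hex 27: (3, 11, -14)
  hex 28: (3, 10, -13)
  hex 29: (3, 9, -12)
Sorted: 30 hexes.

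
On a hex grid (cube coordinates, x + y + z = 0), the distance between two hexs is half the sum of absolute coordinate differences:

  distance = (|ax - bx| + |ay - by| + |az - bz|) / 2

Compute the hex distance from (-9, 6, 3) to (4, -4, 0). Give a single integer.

Answer: 13

Derivation:
|ax - bx| = |-9 - 4| = 13
|ay - by| = |6 - (-4)| = 10
|az - bz| = |3 - 0| = 3
distance = (13 + 10 + 3) / 2 = 26 / 2 = 13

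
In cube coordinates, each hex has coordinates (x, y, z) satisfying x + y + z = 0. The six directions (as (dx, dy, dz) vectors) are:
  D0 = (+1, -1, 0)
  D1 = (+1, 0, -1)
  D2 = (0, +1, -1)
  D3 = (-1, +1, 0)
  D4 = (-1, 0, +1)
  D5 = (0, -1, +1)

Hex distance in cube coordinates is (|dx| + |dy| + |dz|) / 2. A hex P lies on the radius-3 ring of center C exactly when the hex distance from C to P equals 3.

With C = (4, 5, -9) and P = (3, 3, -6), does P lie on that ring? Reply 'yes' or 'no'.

|px - cx| = |3 - 4| = 1
|py - cy| = |3 - 5| = 2
|pz - cz| = |-6 - (-9)| = 3
distance = (1+2+3)/2 = 6/2 = 3
radius = 3; distance == radius -> yes

Answer: yes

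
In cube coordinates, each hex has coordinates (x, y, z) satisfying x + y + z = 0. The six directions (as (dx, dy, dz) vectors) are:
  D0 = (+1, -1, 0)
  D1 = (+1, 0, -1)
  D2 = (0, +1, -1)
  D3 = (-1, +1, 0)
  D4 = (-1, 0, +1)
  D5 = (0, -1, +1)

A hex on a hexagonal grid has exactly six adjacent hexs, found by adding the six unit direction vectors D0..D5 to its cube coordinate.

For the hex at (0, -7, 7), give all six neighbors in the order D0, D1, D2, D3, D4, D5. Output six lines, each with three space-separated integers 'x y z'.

Center: (0, -7, 7). Add each direction:
  D0: (0, -7, 7) + (1, -1, 0) = (1, -8, 7)
  D1: (0, -7, 7) + (1, 0, -1) = (1, -7, 6)
  D2: (0, -7, 7) + (0, 1, -1) = (0, -6, 6)
  D3: (0, -7, 7) + (-1, 1, 0) = (-1, -6, 7)
  D4: (0, -7, 7) + (-1, 0, 1) = (-1, -7, 8)
  D5: (0, -7, 7) + (0, -1, 1) = (0, -8, 8)

Answer: 1 -8 7
1 -7 6
0 -6 6
-1 -6 7
-1 -7 8
0 -8 8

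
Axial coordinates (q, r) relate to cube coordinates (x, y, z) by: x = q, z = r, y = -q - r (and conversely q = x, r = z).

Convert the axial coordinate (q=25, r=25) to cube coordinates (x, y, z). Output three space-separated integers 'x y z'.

x = q = 25
z = r = 25
y = -x - z = -(25) - (25) = -50

Answer: 25 -50 25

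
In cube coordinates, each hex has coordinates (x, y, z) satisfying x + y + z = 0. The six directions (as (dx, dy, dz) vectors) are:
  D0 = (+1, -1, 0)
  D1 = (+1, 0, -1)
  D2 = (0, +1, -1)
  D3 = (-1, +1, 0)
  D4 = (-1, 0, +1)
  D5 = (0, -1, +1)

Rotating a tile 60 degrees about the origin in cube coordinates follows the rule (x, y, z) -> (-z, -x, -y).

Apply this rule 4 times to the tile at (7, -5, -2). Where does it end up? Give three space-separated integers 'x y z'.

Answer: -2 7 -5

Derivation:
Start: (7, -5, -2)
Step 1: (7, -5, -2) -> (-(-2), -(7), -(-5)) = (2, -7, 5)
Step 2: (2, -7, 5) -> (-(5), -(2), -(-7)) = (-5, -2, 7)
Step 3: (-5, -2, 7) -> (-(7), -(-5), -(-2)) = (-7, 5, 2)
Step 4: (-7, 5, 2) -> (-(2), -(-7), -(5)) = (-2, 7, -5)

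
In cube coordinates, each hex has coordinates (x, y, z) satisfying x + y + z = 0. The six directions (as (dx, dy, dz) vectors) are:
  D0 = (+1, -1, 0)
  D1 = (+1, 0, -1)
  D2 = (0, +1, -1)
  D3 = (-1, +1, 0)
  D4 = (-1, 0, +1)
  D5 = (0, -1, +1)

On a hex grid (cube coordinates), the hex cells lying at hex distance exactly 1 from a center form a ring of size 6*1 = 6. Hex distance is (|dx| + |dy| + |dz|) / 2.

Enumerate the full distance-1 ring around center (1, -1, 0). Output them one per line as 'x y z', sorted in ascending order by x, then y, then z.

Walk ring at distance 1 from (1, -1, 0):
Start at center + D4*1 = (0, -1, 1)
  hex 0: (0, -1, 1)
  hex 1: (1, -2, 1)
  hex 2: (2, -2, 0)
  hex 3: (2, -1, -1)
  hex 4: (1, 0, -1)
  hex 5: (0, 0, 0)
Sorted: 6 hexes.

Answer: 0 -1 1
0 0 0
1 -2 1
1 0 -1
2 -2 0
2 -1 -1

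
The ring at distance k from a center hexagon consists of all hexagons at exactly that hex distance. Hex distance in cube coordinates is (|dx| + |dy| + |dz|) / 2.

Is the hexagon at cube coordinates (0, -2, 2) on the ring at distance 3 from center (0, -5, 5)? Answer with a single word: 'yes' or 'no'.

Answer: yes

Derivation:
|px - cx| = |0 - 0| = 0
|py - cy| = |-2 - (-5)| = 3
|pz - cz| = |2 - 5| = 3
distance = (0+3+3)/2 = 6/2 = 3
radius = 3; distance == radius -> yes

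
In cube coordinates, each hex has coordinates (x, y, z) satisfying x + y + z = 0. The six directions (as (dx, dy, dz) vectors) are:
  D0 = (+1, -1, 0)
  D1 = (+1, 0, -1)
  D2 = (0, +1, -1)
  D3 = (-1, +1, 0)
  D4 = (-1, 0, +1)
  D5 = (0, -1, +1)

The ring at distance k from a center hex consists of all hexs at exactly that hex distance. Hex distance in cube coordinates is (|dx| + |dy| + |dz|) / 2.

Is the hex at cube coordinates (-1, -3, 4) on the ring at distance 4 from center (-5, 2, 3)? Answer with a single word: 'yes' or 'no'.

Answer: no

Derivation:
|px - cx| = |-1 - (-5)| = 4
|py - cy| = |-3 - 2| = 5
|pz - cz| = |4 - 3| = 1
distance = (4+5+1)/2 = 10/2 = 5
radius = 4; distance != radius -> no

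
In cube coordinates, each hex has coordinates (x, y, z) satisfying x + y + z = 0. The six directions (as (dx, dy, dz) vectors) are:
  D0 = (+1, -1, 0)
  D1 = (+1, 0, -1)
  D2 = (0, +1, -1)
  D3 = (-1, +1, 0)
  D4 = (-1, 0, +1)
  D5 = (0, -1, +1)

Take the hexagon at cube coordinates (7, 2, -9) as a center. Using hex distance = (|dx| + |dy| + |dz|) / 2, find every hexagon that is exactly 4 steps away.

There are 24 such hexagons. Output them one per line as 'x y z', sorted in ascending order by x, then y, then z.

Answer: 3 2 -5
3 3 -6
3 4 -7
3 5 -8
3 6 -9
4 1 -5
4 6 -10
5 0 -5
5 6 -11
6 -1 -5
6 6 -12
7 -2 -5
7 6 -13
8 -2 -6
8 5 -13
9 -2 -7
9 4 -13
10 -2 -8
10 3 -13
11 -2 -9
11 -1 -10
11 0 -11
11 1 -12
11 2 -13

Derivation:
Walk ring at distance 4 from (7, 2, -9):
Start at center + D4*4 = (3, 2, -5)
  hex 0: (3, 2, -5)
  hex 1: (4, 1, -5)
  hex 2: (5, 0, -5)
  hex 3: (6, -1, -5)
  hex 4: (7, -2, -5)
  hex 5: (8, -2, -6)
  hex 6: (9, -2, -7)
  hex 7: (10, -2, -8)
  hex 8: (11, -2, -9)
  hex 9: (11, -1, -10)
  hex 10: (11, 0, -11)
  hex 11: (11, 1, -12)
  hex 12: (11, 2, -13)
  hex 13: (10, 3, -13)
  hex 14: (9, 4, -13)
  hex 15: (8, 5, -13)
  hex 16: (7, 6, -13)
  hex 17: (6, 6, -12)
  hex 18: (5, 6, -11)
  hex 19: (4, 6, -10)
  hex 20: (3, 6, -9)
  hex 21: (3, 5, -8)
  hex 22: (3, 4, -7)
  hex 23: (3, 3, -6)
Sorted: 24 hexes.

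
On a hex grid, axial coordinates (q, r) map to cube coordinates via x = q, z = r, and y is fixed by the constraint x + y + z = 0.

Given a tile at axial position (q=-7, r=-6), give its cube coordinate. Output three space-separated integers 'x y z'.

x = q = -7
z = r = -6
y = -x - z = -(-7) - (-6) = 13

Answer: -7 13 -6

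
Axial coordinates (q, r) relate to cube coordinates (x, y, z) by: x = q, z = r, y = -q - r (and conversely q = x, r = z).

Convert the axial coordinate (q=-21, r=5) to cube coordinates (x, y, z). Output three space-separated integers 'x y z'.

x = q = -21
z = r = 5
y = -x - z = -(-21) - (5) = 16

Answer: -21 16 5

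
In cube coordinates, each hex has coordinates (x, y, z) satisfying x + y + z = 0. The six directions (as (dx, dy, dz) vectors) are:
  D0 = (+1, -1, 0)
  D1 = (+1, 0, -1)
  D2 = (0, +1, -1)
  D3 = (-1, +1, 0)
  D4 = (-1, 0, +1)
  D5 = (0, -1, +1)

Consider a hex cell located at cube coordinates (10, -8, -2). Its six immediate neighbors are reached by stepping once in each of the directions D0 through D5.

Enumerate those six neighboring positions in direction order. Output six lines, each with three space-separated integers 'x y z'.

Center: (10, -8, -2). Add each direction:
  D0: (10, -8, -2) + (1, -1, 0) = (11, -9, -2)
  D1: (10, -8, -2) + (1, 0, -1) = (11, -8, -3)
  D2: (10, -8, -2) + (0, 1, -1) = (10, -7, -3)
  D3: (10, -8, -2) + (-1, 1, 0) = (9, -7, -2)
  D4: (10, -8, -2) + (-1, 0, 1) = (9, -8, -1)
  D5: (10, -8, -2) + (0, -1, 1) = (10, -9, -1)

Answer: 11 -9 -2
11 -8 -3
10 -7 -3
9 -7 -2
9 -8 -1
10 -9 -1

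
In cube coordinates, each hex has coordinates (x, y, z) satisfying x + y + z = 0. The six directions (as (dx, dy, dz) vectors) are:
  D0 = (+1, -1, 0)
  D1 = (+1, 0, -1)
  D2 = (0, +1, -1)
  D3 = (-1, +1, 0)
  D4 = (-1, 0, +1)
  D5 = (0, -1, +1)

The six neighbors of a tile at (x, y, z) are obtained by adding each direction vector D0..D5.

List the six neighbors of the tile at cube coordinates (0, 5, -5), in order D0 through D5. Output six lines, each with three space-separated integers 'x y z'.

Answer: 1 4 -5
1 5 -6
0 6 -6
-1 6 -5
-1 5 -4
0 4 -4

Derivation:
Center: (0, 5, -5). Add each direction:
  D0: (0, 5, -5) + (1, -1, 0) = (1, 4, -5)
  D1: (0, 5, -5) + (1, 0, -1) = (1, 5, -6)
  D2: (0, 5, -5) + (0, 1, -1) = (0, 6, -6)
  D3: (0, 5, -5) + (-1, 1, 0) = (-1, 6, -5)
  D4: (0, 5, -5) + (-1, 0, 1) = (-1, 5, -4)
  D5: (0, 5, -5) + (0, -1, 1) = (0, 4, -4)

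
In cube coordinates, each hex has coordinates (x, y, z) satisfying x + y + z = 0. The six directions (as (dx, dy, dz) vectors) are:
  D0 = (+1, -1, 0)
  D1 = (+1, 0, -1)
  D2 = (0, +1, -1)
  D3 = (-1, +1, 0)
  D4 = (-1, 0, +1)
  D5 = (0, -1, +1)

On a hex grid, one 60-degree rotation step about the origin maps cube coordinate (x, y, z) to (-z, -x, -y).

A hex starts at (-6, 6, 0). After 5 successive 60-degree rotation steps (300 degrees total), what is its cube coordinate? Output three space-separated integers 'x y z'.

Answer: -6 0 6

Derivation:
Start: (-6, 6, 0)
Step 1: (-6, 6, 0) -> (-(0), -(-6), -(6)) = (0, 6, -6)
Step 2: (0, 6, -6) -> (-(-6), -(0), -(6)) = (6, 0, -6)
Step 3: (6, 0, -6) -> (-(-6), -(6), -(0)) = (6, -6, 0)
Step 4: (6, -6, 0) -> (-(0), -(6), -(-6)) = (0, -6, 6)
Step 5: (0, -6, 6) -> (-(6), -(0), -(-6)) = (-6, 0, 6)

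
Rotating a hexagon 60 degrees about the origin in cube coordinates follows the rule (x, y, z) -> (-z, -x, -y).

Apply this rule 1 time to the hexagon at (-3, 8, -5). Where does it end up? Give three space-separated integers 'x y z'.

Answer: 5 3 -8

Derivation:
Start: (-3, 8, -5)
Step 1: (-3, 8, -5) -> (-(-5), -(-3), -(8)) = (5, 3, -8)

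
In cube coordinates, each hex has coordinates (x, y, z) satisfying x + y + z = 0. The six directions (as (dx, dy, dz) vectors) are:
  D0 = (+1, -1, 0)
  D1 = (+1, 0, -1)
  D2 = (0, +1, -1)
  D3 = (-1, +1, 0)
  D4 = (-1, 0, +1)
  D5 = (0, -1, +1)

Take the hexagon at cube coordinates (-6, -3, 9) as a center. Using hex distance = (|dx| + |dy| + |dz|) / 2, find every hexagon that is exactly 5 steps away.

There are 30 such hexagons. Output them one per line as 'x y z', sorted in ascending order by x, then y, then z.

Answer: -11 -3 14
-11 -2 13
-11 -1 12
-11 0 11
-11 1 10
-11 2 9
-10 -4 14
-10 2 8
-9 -5 14
-9 2 7
-8 -6 14
-8 2 6
-7 -7 14
-7 2 5
-6 -8 14
-6 2 4
-5 -8 13
-5 1 4
-4 -8 12
-4 0 4
-3 -8 11
-3 -1 4
-2 -8 10
-2 -2 4
-1 -8 9
-1 -7 8
-1 -6 7
-1 -5 6
-1 -4 5
-1 -3 4

Derivation:
Walk ring at distance 5 from (-6, -3, 9):
Start at center + D4*5 = (-11, -3, 14)
  hex 0: (-11, -3, 14)
  hex 1: (-10, -4, 14)
  hex 2: (-9, -5, 14)
  hex 3: (-8, -6, 14)
  hex 4: (-7, -7, 14)
  hex 5: (-6, -8, 14)
  hex 6: (-5, -8, 13)
  hex 7: (-4, -8, 12)
  hex 8: (-3, -8, 11)
  hex 9: (-2, -8, 10)
  hex 10: (-1, -8, 9)
  hex 11: (-1, -7, 8)
  hex 12: (-1, -6, 7)
  hex 13: (-1, -5, 6)
  hex 14: (-1, -4, 5)
  hex 15: (-1, -3, 4)
  hex 16: (-2, -2, 4)
  hex 17: (-3, -1, 4)
  hex 18: (-4, 0, 4)
  hex 19: (-5, 1, 4)
  hex 20: (-6, 2, 4)
  hex 21: (-7, 2, 5)
  hex 22: (-8, 2, 6)
  hex 23: (-9, 2, 7)
  hex 24: (-10, 2, 8)
  hex 25: (-11, 2, 9)
  hex 26: (-11, 1, 10)
  hex 27: (-11, 0, 11)
  hex 28: (-11, -1, 12)
  hex 29: (-11, -2, 13)
Sorted: 30 hexes.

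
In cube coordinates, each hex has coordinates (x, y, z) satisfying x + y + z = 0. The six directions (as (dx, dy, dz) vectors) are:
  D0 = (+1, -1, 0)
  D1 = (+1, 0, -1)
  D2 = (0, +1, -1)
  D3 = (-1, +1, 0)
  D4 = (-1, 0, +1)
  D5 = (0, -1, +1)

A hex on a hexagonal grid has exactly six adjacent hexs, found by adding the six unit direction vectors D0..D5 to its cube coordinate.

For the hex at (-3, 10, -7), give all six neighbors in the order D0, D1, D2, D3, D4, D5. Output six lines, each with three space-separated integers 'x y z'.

Answer: -2 9 -7
-2 10 -8
-3 11 -8
-4 11 -7
-4 10 -6
-3 9 -6

Derivation:
Center: (-3, 10, -7). Add each direction:
  D0: (-3, 10, -7) + (1, -1, 0) = (-2, 9, -7)
  D1: (-3, 10, -7) + (1, 0, -1) = (-2, 10, -8)
  D2: (-3, 10, -7) + (0, 1, -1) = (-3, 11, -8)
  D3: (-3, 10, -7) + (-1, 1, 0) = (-4, 11, -7)
  D4: (-3, 10, -7) + (-1, 0, 1) = (-4, 10, -6)
  D5: (-3, 10, -7) + (0, -1, 1) = (-3, 9, -6)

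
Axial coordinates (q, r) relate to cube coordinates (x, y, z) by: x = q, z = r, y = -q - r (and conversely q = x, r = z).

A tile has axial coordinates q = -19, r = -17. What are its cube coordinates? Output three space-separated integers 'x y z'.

Answer: -19 36 -17

Derivation:
x = q = -19
z = r = -17
y = -x - z = -(-19) - (-17) = 36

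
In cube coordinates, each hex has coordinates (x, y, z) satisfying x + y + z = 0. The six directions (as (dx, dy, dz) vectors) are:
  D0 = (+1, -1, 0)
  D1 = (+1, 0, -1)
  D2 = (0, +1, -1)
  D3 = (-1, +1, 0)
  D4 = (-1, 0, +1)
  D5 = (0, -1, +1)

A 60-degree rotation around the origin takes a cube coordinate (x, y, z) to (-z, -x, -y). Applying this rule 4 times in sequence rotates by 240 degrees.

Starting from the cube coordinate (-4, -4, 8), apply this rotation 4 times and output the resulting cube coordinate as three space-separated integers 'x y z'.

Start: (-4, -4, 8)
Step 1: (-4, -4, 8) -> (-(8), -(-4), -(-4)) = (-8, 4, 4)
Step 2: (-8, 4, 4) -> (-(4), -(-8), -(4)) = (-4, 8, -4)
Step 3: (-4, 8, -4) -> (-(-4), -(-4), -(8)) = (4, 4, -8)
Step 4: (4, 4, -8) -> (-(-8), -(4), -(4)) = (8, -4, -4)

Answer: 8 -4 -4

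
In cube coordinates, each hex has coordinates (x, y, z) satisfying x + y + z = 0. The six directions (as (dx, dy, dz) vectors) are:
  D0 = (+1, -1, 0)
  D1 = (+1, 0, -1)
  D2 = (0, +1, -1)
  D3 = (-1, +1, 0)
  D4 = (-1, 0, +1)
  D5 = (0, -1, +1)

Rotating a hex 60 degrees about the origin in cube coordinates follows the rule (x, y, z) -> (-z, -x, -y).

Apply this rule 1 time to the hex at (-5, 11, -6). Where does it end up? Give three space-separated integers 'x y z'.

Answer: 6 5 -11

Derivation:
Start: (-5, 11, -6)
Step 1: (-5, 11, -6) -> (-(-6), -(-5), -(11)) = (6, 5, -11)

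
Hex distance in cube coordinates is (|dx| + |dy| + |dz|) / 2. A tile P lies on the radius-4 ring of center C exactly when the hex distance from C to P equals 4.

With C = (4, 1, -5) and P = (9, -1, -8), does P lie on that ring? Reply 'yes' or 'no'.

Answer: no

Derivation:
|px - cx| = |9 - 4| = 5
|py - cy| = |-1 - 1| = 2
|pz - cz| = |-8 - (-5)| = 3
distance = (5+2+3)/2 = 10/2 = 5
radius = 4; distance != radius -> no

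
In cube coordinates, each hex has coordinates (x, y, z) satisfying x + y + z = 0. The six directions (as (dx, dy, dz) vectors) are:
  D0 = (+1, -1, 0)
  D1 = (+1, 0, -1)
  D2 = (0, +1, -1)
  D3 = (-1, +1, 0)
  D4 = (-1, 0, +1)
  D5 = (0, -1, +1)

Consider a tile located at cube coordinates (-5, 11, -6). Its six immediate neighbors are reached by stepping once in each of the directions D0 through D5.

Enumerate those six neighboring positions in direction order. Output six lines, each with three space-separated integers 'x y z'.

Center: (-5, 11, -6). Add each direction:
  D0: (-5, 11, -6) + (1, -1, 0) = (-4, 10, -6)
  D1: (-5, 11, -6) + (1, 0, -1) = (-4, 11, -7)
  D2: (-5, 11, -6) + (0, 1, -1) = (-5, 12, -7)
  D3: (-5, 11, -6) + (-1, 1, 0) = (-6, 12, -6)
  D4: (-5, 11, -6) + (-1, 0, 1) = (-6, 11, -5)
  D5: (-5, 11, -6) + (0, -1, 1) = (-5, 10, -5)

Answer: -4 10 -6
-4 11 -7
-5 12 -7
-6 12 -6
-6 11 -5
-5 10 -5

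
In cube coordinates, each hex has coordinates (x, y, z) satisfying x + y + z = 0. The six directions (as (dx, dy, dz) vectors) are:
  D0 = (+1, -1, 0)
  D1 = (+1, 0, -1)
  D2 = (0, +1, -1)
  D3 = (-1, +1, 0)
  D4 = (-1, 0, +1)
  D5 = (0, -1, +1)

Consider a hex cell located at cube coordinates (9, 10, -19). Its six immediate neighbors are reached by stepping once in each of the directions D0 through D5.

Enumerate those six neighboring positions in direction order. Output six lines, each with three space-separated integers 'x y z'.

Center: (9, 10, -19). Add each direction:
  D0: (9, 10, -19) + (1, -1, 0) = (10, 9, -19)
  D1: (9, 10, -19) + (1, 0, -1) = (10, 10, -20)
  D2: (9, 10, -19) + (0, 1, -1) = (9, 11, -20)
  D3: (9, 10, -19) + (-1, 1, 0) = (8, 11, -19)
  D4: (9, 10, -19) + (-1, 0, 1) = (8, 10, -18)
  D5: (9, 10, -19) + (0, -1, 1) = (9, 9, -18)

Answer: 10 9 -19
10 10 -20
9 11 -20
8 11 -19
8 10 -18
9 9 -18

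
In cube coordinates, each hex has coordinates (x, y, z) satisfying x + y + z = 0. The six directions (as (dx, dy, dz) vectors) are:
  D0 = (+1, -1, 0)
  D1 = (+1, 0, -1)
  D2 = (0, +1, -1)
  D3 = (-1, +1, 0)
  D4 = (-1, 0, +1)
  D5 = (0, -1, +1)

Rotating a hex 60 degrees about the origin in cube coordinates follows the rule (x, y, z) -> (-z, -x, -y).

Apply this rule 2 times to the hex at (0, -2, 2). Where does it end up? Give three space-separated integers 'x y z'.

Answer: -2 2 0

Derivation:
Start: (0, -2, 2)
Step 1: (0, -2, 2) -> (-(2), -(0), -(-2)) = (-2, 0, 2)
Step 2: (-2, 0, 2) -> (-(2), -(-2), -(0)) = (-2, 2, 0)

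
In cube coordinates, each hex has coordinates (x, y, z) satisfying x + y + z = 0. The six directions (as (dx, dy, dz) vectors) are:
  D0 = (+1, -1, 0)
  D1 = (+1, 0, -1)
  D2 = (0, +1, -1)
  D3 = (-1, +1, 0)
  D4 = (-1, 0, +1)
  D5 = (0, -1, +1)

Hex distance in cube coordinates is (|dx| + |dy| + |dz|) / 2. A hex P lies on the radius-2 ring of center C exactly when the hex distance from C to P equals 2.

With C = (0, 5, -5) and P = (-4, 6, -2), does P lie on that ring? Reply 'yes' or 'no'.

Answer: no

Derivation:
|px - cx| = |-4 - 0| = 4
|py - cy| = |6 - 5| = 1
|pz - cz| = |-2 - (-5)| = 3
distance = (4+1+3)/2 = 8/2 = 4
radius = 2; distance != radius -> no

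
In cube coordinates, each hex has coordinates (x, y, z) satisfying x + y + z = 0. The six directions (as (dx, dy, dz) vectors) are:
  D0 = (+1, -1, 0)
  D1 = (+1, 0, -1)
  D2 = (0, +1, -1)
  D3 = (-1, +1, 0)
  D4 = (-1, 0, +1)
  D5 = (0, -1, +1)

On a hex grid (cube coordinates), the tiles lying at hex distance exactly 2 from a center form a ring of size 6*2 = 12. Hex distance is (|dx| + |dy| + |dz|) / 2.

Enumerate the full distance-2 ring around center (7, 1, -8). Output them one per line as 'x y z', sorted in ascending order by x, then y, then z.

Walk ring at distance 2 from (7, 1, -8):
Start at center + D4*2 = (5, 1, -6)
  hex 0: (5, 1, -6)
  hex 1: (6, 0, -6)
  hex 2: (7, -1, -6)
  hex 3: (8, -1, -7)
  hex 4: (9, -1, -8)
  hex 5: (9, 0, -9)
  hex 6: (9, 1, -10)
  hex 7: (8, 2, -10)
  hex 8: (7, 3, -10)
  hex 9: (6, 3, -9)
  hex 10: (5, 3, -8)
  hex 11: (5, 2, -7)
Sorted: 12 hexes.

Answer: 5 1 -6
5 2 -7
5 3 -8
6 0 -6
6 3 -9
7 -1 -6
7 3 -10
8 -1 -7
8 2 -10
9 -1 -8
9 0 -9
9 1 -10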